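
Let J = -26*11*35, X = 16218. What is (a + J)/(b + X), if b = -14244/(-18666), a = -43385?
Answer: -166111845/50456572 ≈ -3.2922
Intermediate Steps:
J = -10010 (J = -286*35 = -10010)
b = 2374/3111 (b = -14244*(-1/18666) = 2374/3111 ≈ 0.76310)
(a + J)/(b + X) = (-43385 - 10010)/(2374/3111 + 16218) = -53395/50456572/3111 = -53395*3111/50456572 = -166111845/50456572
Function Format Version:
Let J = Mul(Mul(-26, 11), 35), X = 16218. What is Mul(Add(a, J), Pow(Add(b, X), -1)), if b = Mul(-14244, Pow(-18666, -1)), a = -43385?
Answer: Rational(-166111845, 50456572) ≈ -3.2922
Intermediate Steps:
J = -10010 (J = Mul(-286, 35) = -10010)
b = Rational(2374, 3111) (b = Mul(-14244, Rational(-1, 18666)) = Rational(2374, 3111) ≈ 0.76310)
Mul(Add(a, J), Pow(Add(b, X), -1)) = Mul(Add(-43385, -10010), Pow(Add(Rational(2374, 3111), 16218), -1)) = Mul(-53395, Pow(Rational(50456572, 3111), -1)) = Mul(-53395, Rational(3111, 50456572)) = Rational(-166111845, 50456572)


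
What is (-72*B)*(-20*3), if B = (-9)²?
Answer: 349920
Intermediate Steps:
B = 81
(-72*B)*(-20*3) = (-72*81)*(-20*3) = -5832*(-60) = 349920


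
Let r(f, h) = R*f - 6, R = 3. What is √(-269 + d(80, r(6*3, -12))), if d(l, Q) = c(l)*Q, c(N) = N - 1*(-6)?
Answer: √3859 ≈ 62.121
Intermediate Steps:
c(N) = 6 + N (c(N) = N + 6 = 6 + N)
r(f, h) = -6 + 3*f (r(f, h) = 3*f - 6 = -6 + 3*f)
d(l, Q) = Q*(6 + l) (d(l, Q) = (6 + l)*Q = Q*(6 + l))
√(-269 + d(80, r(6*3, -12))) = √(-269 + (-6 + 3*(6*3))*(6 + 80)) = √(-269 + (-6 + 3*18)*86) = √(-269 + (-6 + 54)*86) = √(-269 + 48*86) = √(-269 + 4128) = √3859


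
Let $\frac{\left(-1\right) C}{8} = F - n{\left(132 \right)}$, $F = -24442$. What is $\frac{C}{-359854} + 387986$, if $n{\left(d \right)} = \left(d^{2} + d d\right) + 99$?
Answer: $\frac{6346265406}{16357} \approx 3.8798 \cdot 10^{5}$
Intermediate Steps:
$n{\left(d \right)} = 99 + 2 d^{2}$ ($n{\left(d \right)} = \left(d^{2} + d^{2}\right) + 99 = 2 d^{2} + 99 = 99 + 2 d^{2}$)
$C = 475112$ ($C = - 8 \left(-24442 - \left(99 + 2 \cdot 132^{2}\right)\right) = - 8 \left(-24442 - \left(99 + 2 \cdot 17424\right)\right) = - 8 \left(-24442 - \left(99 + 34848\right)\right) = - 8 \left(-24442 - 34947\right) = \left(-8\right) \left(-59389\right) = 475112$)
$\frac{C}{-359854} + 387986 = \frac{475112}{-359854} + 387986 = 475112 \left(- \frac{1}{359854}\right) + 387986 = - \frac{21596}{16357} + 387986 = \frac{6346265406}{16357}$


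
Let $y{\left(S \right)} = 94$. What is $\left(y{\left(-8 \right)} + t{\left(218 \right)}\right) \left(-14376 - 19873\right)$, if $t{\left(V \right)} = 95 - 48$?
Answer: $-4829109$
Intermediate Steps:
$t{\left(V \right)} = 47$ ($t{\left(V \right)} = 95 - 48 = 47$)
$\left(y{\left(-8 \right)} + t{\left(218 \right)}\right) \left(-14376 - 19873\right) = \left(94 + 47\right) \left(-14376 - 19873\right) = 141 \left(-34249\right) = -4829109$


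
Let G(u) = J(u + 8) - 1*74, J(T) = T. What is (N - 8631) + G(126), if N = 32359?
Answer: 23788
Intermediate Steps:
G(u) = -66 + u (G(u) = (u + 8) - 1*74 = (8 + u) - 74 = -66 + u)
(N - 8631) + G(126) = (32359 - 8631) + (-66 + 126) = 23728 + 60 = 23788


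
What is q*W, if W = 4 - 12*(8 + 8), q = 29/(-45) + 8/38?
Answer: 69748/855 ≈ 81.577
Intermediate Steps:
q = -371/855 (q = 29*(-1/45) + 8*(1/38) = -29/45 + 4/19 = -371/855 ≈ -0.43392)
W = -188 (W = 4 - 12*16 = 4 - 192 = -188)
q*W = -371/855*(-188) = 69748/855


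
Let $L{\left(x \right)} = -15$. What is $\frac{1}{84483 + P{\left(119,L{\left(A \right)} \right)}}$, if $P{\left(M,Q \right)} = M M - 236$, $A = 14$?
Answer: $\frac{1}{98408} \approx 1.0162 \cdot 10^{-5}$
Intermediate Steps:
$P{\left(M,Q \right)} = -236 + M^{2}$ ($P{\left(M,Q \right)} = M^{2} - 236 = -236 + M^{2}$)
$\frac{1}{84483 + P{\left(119,L{\left(A \right)} \right)}} = \frac{1}{84483 - \left(236 - 119^{2}\right)} = \frac{1}{84483 + \left(-236 + 14161\right)} = \frac{1}{84483 + 13925} = \frac{1}{98408}$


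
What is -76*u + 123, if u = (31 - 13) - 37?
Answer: 1567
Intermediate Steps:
u = -19 (u = 18 - 37 = -19)
-76*u + 123 = -76*(-19) + 123 = 1444 + 123 = 1567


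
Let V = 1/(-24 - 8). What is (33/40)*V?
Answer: -33/1280 ≈ -0.025781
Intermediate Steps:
V = -1/32 (V = 1/(-32) = -1/32 ≈ -0.031250)
(33/40)*V = (33/40)*(-1/32) = -33/1280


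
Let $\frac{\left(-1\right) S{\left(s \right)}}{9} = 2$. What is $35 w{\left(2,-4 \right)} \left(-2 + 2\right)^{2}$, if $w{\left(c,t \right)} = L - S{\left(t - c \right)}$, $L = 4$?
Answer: $0$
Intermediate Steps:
$S{\left(s \right)} = -18$ ($S{\left(s \right)} = \left(-9\right) 2 = -18$)
$w{\left(c,t \right)} = 22$ ($w{\left(c,t \right)} = 4 - -18 = 4 + 18 = 22$)
$35 w{\left(2,-4 \right)} \left(-2 + 2\right)^{2} = 35 \cdot 22 \left(-2 + 2\right)^{2} = 770 \cdot 0^{2} = 770 \cdot 0 = 0$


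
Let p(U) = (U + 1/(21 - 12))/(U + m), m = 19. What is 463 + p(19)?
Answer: 79259/171 ≈ 463.50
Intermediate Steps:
p(U) = (⅑ + U)/(19 + U) (p(U) = (U + 1/(21 - 12))/(U + 19) = (U + 1/9)/(19 + U) = (U + ⅑)/(19 + U) = (⅑ + U)/(19 + U))
463 + p(19) = 463 + (⅑ + 19)/(19 + 19) = 463 + (172/9)/38 = 463 + (1/38)*(172/9) = 463 + 86/171 = 79259/171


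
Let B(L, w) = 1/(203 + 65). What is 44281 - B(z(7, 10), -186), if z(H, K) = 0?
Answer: 11867307/268 ≈ 44281.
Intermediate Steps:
B(L, w) = 1/268
44281 - B(z(7, 10), -186) = 44281 - 1*1/268 = 44281 - 1/268 = 11867307/268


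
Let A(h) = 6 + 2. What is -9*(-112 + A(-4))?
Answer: 936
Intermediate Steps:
A(h) = 8
-9*(-112 + A(-4)) = -9*(-112 + 8) = -9*(-104) = 936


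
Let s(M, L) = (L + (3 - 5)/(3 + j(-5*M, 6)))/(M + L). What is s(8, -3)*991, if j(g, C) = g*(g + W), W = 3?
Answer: -4410941/7415 ≈ -594.87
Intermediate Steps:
j(g, C) = g*(3 + g) (j(g, C) = g*(g + 3) = g*(3 + g))
s(M, L) = (L - 2/(3 - 5*M*(3 - 5*M)))/(L + M) (s(M, L) = (L + (3 - 5)/(3 + (-5*M)*(3 - 5*M)))/(M + L) = (L - 2/(3 - 5*M*(3 - 5*M)))/(L + M))
s(8, -3)*991 = ((-2 + 3*(-3) + 5*(-3)*8*(-3 + 5*8))/(3*(-3) + 3*8 + 5*8**2*(-3 + 5*8) + 5*(-3)*8*(-3 + 5*8)))*991 = ((-2 - 9 + 5*(-3)*8*(-3 + 40))/(-9 + 24 + 5*64*(-3 + 40) + 5*(-3)*8*(-3 + 40)))*991 = ((-2 - 9 + 5*(-3)*8*37)/(-9 + 24 + 5*64*37 + 5*(-3)*8*37))*991 = ((-2 - 9 - 4440)/(-9 + 24 + 11840 - 4440))*991 = (-4451/7415)*991 = ((1/7415)*(-4451))*991 = -4451/7415*991 = -4410941/7415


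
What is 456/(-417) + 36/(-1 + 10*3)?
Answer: 596/4031 ≈ 0.14785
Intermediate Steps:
456/(-417) + 36/(-1 + 10*3) = 456*(-1/417) + 36/(-1 + 30) = -152/139 + 36/29 = 596/4031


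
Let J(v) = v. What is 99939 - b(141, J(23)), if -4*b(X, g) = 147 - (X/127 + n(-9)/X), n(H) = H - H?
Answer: 12696885/127 ≈ 99976.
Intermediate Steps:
n(H) = 0
b(X, g) = -147/4 + X/508 (b(X, g) = -(147 - (X/127 + 0/X))/4 = -(147 - (X*(1/127) + 0))/4 = -(147 - (X/127 + 0))/4 = -(147 - X/127)/4 = -147/4 + X/508)
99939 - b(141, J(23)) = 99939 - (-147/4 + (1/508)*141) = 99939 - (-147/4 + 141/508) = 99939 - 1*(-4632/127) = 99939 + 4632/127 = 12696885/127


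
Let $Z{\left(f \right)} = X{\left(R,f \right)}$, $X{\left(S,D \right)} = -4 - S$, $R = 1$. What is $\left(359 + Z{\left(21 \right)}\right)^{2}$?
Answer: $125316$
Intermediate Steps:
$Z{\left(f \right)} = -5$ ($Z{\left(f \right)} = -4 - 1 = -5$)
$\left(359 + Z{\left(21 \right)}\right)^{2} = \left(359 - 5\right)^{2} = 354^{2} = 125316$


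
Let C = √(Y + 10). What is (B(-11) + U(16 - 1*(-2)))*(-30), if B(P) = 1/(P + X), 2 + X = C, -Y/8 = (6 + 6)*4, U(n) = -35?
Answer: 190180/181 + 10*I*√374/181 ≈ 1050.7 + 1.0685*I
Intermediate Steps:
Y = -384 (Y = -8*(6 + 6)*4 = -96*4 = -8*48 = -384)
C = I*√374 (C = √(-384 + 10) = √(-374) = I*√374 ≈ 19.339*I)
X = -2 + I*√374 ≈ -2.0 + 19.339*I
B(P) = 1/(-2 + P + I*√374) (B(P) = 1/(P + (-2 + I*√374)) = 1/(-2 + P + I*√374))
(B(-11) + U(16 - 1*(-2)))*(-30) = (1/(-2 - 11 + I*√374) - 35)*(-30) = (1/(-13 + I*√374) - 35)*(-30) = (-35 + 1/(-13 + I*√374))*(-30) = 1050 - 30/(-13 + I*√374)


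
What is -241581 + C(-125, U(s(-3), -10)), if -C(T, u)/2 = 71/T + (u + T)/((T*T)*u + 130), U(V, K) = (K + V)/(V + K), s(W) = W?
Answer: -95152262733/393875 ≈ -2.4158e+5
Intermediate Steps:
U(V, K) = 1 (U(V, K) = (K + V)/(K + V) = 1)
C(T, u) = -142/T - 2*(T + u)/(130 + u*T²) (C(T, u) = -2*(71/T + (u + T)/((T*T)*u + 130)) = -2*(71/T + (T + u)/(T²*u + 130)) = -2*(71/T + (T + u)/(u*T² + 130)) = -2*(71/T + (T + u)/(130 + u*T²)) = -142/T - 2*(T + u)/(130 + u*T²))
-241581 + C(-125, U(s(-3), -10)) = -241581 + 2*(-9230 - 1*(-125)² - 1*(-125)*1 - 71*1*(-125)²)/(-125*(130 + 1*(-125)²)) = -241581 + 2*(-1/125)*(-9230 - 1*15625 + 125 - 71*1*15625)/(130 + 1*15625) = -241581 + 2*(-1/125)*(-9230 - 15625 + 125 - 1109375)/(130 + 15625) = -241581 + 2*(-1/125)*(-1134105)/15755 = -241581 + 2*(-1/125)*(1/15755)*(-1134105) = -241581 + 453642/393875 = -95152262733/393875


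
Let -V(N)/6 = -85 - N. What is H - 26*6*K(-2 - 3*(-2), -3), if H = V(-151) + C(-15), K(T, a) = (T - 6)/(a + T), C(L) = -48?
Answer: -132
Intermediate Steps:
V(N) = 510 + 6*N (V(N) = -6*(-85 - N) = 510 + 6*N)
K(T, a) = (-6 + T)/(T + a)
H = -444 (H = (510 + 6*(-151)) - 48 = (510 - 906) - 48 = -396 - 48 = -444)
H - 26*6*K(-2 - 3*(-2), -3) = -444 - 26*6*(-6 + (-2 - 3*(-2)))/((-2 - 3*(-2)) - 3) = -444 - 156*(-6 + (-2 + 6))/((-2 + 6) - 3) = -444 - 156*(-6 + 4)/(4 - 3) = -444 - 156*-2/1 = -444 - 156*1*(-2) = -444 - 156*(-2) = -444 - 1*(-312) = -444 + 312 = -132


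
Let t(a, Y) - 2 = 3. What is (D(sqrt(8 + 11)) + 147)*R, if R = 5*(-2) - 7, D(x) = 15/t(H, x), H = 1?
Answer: -2550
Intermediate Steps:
t(a, Y) = 5 (t(a, Y) = 2 + 3 = 5)
D(x) = 3 (D(x) = 15/5 = 15*(1/5) = 3)
R = -17 (R = -10 - 7 = -17)
(D(sqrt(8 + 11)) + 147)*R = (3 + 147)*(-17) = 150*(-17) = -2550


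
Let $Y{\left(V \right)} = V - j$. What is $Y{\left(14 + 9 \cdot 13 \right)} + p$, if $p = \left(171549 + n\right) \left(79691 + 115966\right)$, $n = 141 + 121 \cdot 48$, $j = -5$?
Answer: $34728726322$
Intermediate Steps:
$n = 5949$ ($n = 141 + 5808 = 5949$)
$p = 34728726186$ ($p = \left(171549 + 5949\right) \left(79691 + 115966\right) = 177498 \cdot 195657 = 34728726186$)
$Y{\left(V \right)} = 5 + V$ ($Y{\left(V \right)} = V - -5 = V + 5 = 5 + V$)
$Y{\left(14 + 9 \cdot 13 \right)} + p = \left(5 + \left(14 + 9 \cdot 13\right)\right) + 34728726186 = \left(5 + \left(14 + 117\right)\right) + 34728726186 = \left(5 + 131\right) + 34728726186 = 136 + 34728726186 = 34728726322$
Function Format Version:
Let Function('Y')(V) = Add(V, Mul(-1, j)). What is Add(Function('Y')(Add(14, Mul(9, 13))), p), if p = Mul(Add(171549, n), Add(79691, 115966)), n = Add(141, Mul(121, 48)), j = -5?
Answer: 34728726322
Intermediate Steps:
n = 5949 (n = Add(141, 5808) = 5949)
p = 34728726186 (p = Mul(Add(171549, 5949), Add(79691, 115966)) = Mul(177498, 195657) = 34728726186)
Function('Y')(V) = Add(5, V) (Function('Y')(V) = Add(V, Mul(-1, -5)) = Add(V, 5) = Add(5, V))
Add(Function('Y')(Add(14, Mul(9, 13))), p) = Add(Add(5, Add(14, Mul(9, 13))), 34728726186) = Add(Add(5, Add(14, 117)), 34728726186) = Add(Add(5, 131), 34728726186) = Add(136, 34728726186) = 34728726322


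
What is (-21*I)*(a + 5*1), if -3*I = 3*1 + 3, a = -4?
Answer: 42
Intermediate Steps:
I = -2 (I = -(3*1 + 3)/3 = -(3 + 3)/3 = -1/3*6 = -2)
(-21*I)*(a + 5*1) = (-21*(-2))*(-4 + 5*1) = 42*(-4 + 5) = 42*1 = 42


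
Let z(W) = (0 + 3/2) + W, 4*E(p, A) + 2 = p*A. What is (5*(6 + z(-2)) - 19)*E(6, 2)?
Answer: 85/4 ≈ 21.250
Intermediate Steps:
E(p, A) = -½ + A*p/4 (E(p, A) = -½ + (p*A)/4 = -½ + (A*p)/4 = -½ + A*p/4)
z(W) = 3/2 + W (z(W) = (0 + 3*(½)) + W = (0 + 3/2) + W = 3/2 + W)
(5*(6 + z(-2)) - 19)*E(6, 2) = (5*(6 + (3/2 - 2)) - 19)*(-½ + (¼)*2*6) = (5*(6 - ½) - 19)*(-½ + 3) = (5*(11/2) - 19)*(5/2) = (55/2 - 19)*(5/2) = (17/2)*(5/2) = 85/4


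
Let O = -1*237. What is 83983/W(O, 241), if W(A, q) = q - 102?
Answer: 83983/139 ≈ 604.19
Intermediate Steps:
O = -237
W(A, q) = -102 + q
83983/W(O, 241) = 83983/(-102 + 241) = 83983/139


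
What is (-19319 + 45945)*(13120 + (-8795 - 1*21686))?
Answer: -462253986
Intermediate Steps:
(-19319 + 45945)*(13120 + (-8795 - 1*21686)) = 26626*(13120 + (-8795 - 21686)) = 26626*(13120 - 30481) = 26626*(-17361) = -462253986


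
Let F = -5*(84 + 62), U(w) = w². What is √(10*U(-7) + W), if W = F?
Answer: 4*I*√15 ≈ 15.492*I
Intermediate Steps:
F = -730 (F = -5*146 = -730)
W = -730
√(10*U(-7) + W) = √(10*(-7)² - 730) = √(10*49 - 730) = √(490 - 730) = √(-240) = 4*I*√15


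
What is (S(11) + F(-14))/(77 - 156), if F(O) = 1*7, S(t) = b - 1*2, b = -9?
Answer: 4/79 ≈ 0.050633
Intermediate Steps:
S(t) = -11 (S(t) = -9 - 1*2 = -9 - 2 = -11)
F(O) = 7
(S(11) + F(-14))/(77 - 156) = (-11 + 7)/(77 - 156) = -4/(-79) = -4*(-1/79) = 4/79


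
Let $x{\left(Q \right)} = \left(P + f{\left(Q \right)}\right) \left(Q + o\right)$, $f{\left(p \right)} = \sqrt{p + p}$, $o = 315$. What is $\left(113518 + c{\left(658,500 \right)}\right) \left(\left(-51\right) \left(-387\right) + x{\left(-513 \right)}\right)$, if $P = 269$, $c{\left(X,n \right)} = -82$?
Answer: $-3802941900 - 67380984 i \sqrt{114} \approx -3.8029 \cdot 10^{9} - 7.1943 \cdot 10^{8} i$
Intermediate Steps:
$f{\left(p \right)} = \sqrt{2} \sqrt{p}$ ($f{\left(p \right)} = \sqrt{2 p} = \sqrt{2} \sqrt{p}$)
$x{\left(Q \right)} = \left(269 + \sqrt{2} \sqrt{Q}\right) \left(315 + Q\right)$ ($x{\left(Q \right)} = \left(269 + \sqrt{2} \sqrt{Q}\right) \left(Q + 315\right) = \left(269 + \sqrt{2} \sqrt{Q}\right) \left(315 + Q\right)$)
$\left(113518 + c{\left(658,500 \right)}\right) \left(\left(-51\right) \left(-387\right) + x{\left(-513 \right)}\right) = \left(113518 - 82\right) \left(\left(-51\right) \left(-387\right) + \left(84735 + 269 \left(-513\right) + \sqrt{2} \left(-513\right)^{\frac{3}{2}} + 315 \sqrt{2} \sqrt{-513}\right)\right) = 113436 \left(19737 + \left(84735 - 137997 + \sqrt{2} \left(- 1539 i \sqrt{57}\right) + 315 \sqrt{2} \cdot 3 i \sqrt{57}\right)\right) = 113436 \left(19737 + \left(84735 - 137997 - 1539 i \sqrt{114} + 945 i \sqrt{114}\right)\right) = 113436 \left(19737 - \left(53262 + 594 i \sqrt{114}\right)\right) = 113436 \left(-33525 - 594 i \sqrt{114}\right) = -3802941900 - 67380984 i \sqrt{114}$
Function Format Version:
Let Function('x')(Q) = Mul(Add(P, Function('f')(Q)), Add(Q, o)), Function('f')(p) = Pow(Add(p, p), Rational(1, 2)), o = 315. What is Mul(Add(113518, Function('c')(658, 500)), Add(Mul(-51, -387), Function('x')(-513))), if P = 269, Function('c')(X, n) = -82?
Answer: Add(-3802941900, Mul(-67380984, I, Pow(114, Rational(1, 2)))) ≈ Add(-3.8029e+9, Mul(-7.1943e+8, I))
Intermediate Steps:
Function('f')(p) = Mul(Pow(2, Rational(1, 2)), Pow(p, Rational(1, 2))) (Function('f')(p) = Pow(Mul(2, p), Rational(1, 2)) = Mul(Pow(2, Rational(1, 2)), Pow(p, Rational(1, 2))))
Function('x')(Q) = Mul(Add(269, Mul(Pow(2, Rational(1, 2)), Pow(Q, Rational(1, 2)))), Add(315, Q)) (Function('x')(Q) = Mul(Add(269, Mul(Pow(2, Rational(1, 2)), Pow(Q, Rational(1, 2)))), Add(Q, 315)) = Mul(Add(269, Mul(Pow(2, Rational(1, 2)), Pow(Q, Rational(1, 2)))), Add(315, Q)))
Mul(Add(113518, Function('c')(658, 500)), Add(Mul(-51, -387), Function('x')(-513))) = Mul(Add(113518, -82), Add(Mul(-51, -387), Add(84735, Mul(269, -513), Mul(Pow(2, Rational(1, 2)), Pow(-513, Rational(3, 2))), Mul(315, Pow(2, Rational(1, 2)), Pow(-513, Rational(1, 2)))))) = Mul(113436, Add(19737, Add(84735, -137997, Mul(Pow(2, Rational(1, 2)), Mul(-1539, I, Pow(57, Rational(1, 2)))), Mul(315, Pow(2, Rational(1, 2)), Mul(3, I, Pow(57, Rational(1, 2))))))) = Mul(113436, Add(19737, Add(84735, -137997, Mul(-1539, I, Pow(114, Rational(1, 2))), Mul(945, I, Pow(114, Rational(1, 2)))))) = Mul(113436, Add(19737, Add(-53262, Mul(-594, I, Pow(114, Rational(1, 2)))))) = Mul(113436, Add(-33525, Mul(-594, I, Pow(114, Rational(1, 2))))) = Add(-3802941900, Mul(-67380984, I, Pow(114, Rational(1, 2))))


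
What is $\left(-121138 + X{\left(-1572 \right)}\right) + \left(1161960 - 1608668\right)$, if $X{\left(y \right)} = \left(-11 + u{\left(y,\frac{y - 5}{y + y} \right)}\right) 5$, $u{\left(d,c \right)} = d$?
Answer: $-575761$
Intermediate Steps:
$X{\left(y \right)} = -55 + 5 y$ ($X{\left(y \right)} = \left(-11 + y\right) 5 = -55 + 5 y$)
$\left(-121138 + X{\left(-1572 \right)}\right) + \left(1161960 - 1608668\right) = \left(-121138 + \left(-55 + 5 \left(-1572\right)\right)\right) + \left(1161960 - 1608668\right) = \left(-121138 - 7915\right) + \left(1161960 - 1608668\right) = \left(-121138 - 7915\right) - 446708 = -129053 - 446708 = -575761$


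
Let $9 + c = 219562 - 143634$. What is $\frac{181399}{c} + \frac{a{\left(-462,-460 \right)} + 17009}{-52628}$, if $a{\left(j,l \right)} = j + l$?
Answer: $\frac{8325357619}{3995465132} \approx 2.0837$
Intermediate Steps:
$c = 75919$ ($c = -9 + \left(219562 - 143634\right) = -9 + 75928 = 75919$)
$\frac{181399}{c} + \frac{a{\left(-462,-460 \right)} + 17009}{-52628} = \frac{181399}{75919} + \frac{\left(-462 - 460\right) + 17009}{-52628} = 181399 \cdot \frac{1}{75919} + \left(-922 + 17009\right) \left(- \frac{1}{52628}\right) = \frac{181399}{75919} + 16087 \left(- \frac{1}{52628}\right) = \frac{181399}{75919} - \frac{16087}{52628} = \frac{8325357619}{3995465132}$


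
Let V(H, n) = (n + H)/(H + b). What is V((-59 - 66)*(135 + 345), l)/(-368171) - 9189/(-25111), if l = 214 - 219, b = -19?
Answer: 203050171697506/554884176557639 ≈ 0.36593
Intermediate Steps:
l = -5
V(H, n) = (H + n)/(-19 + H) (V(H, n) = (n + H)/(H - 19) = (H + n)/(-19 + H))
V((-59 - 66)*(135 + 345), l)/(-368171) - 9189/(-25111) = (((-59 - 66)*(135 + 345) - 5)/(-19 + (-59 - 66)*(135 + 345)))/(-368171) - 9189/(-25111) = ((-125*480 - 5)/(-19 - 125*480))*(-1/368171) - 9189*(-1/25111) = ((-60000 - 5)/(-19 - 60000))*(-1/368171) + 9189/25111 = (-60005/(-60019))*(-1/368171) + 9189/25111 = -1/60019*(-60005)*(-1/368171) + 9189/25111 = (60005/60019)*(-1/368171) + 9189/25111 = -60005/22097255249 + 9189/25111 = 203050171697506/554884176557639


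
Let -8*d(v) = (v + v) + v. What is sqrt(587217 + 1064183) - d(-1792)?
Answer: -672 + 10*sqrt(16514) ≈ 613.07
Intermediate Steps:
d(v) = -3*v/8 (d(v) = -((v + v) + v)/8 = -(2*v + v)/8 = -3*v/8)
sqrt(587217 + 1064183) - d(-1792) = sqrt(587217 + 1064183) - (-3)*(-1792)/8 = sqrt(1651400) - 1*672 = 10*sqrt(16514) - 672 = -672 + 10*sqrt(16514)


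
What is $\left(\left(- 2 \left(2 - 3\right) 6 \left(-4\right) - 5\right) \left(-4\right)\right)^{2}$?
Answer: $44944$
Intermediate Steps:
$\left(\left(- 2 \left(2 - 3\right) 6 \left(-4\right) - 5\right) \left(-4\right)\right)^{2} = \left(\left(\left(-2\right) \left(-1\right) \left(-24\right) - 5\right) \left(-4\right)\right)^{2} = \left(\left(2 \left(-24\right) - 5\right) \left(-4\right)\right)^{2} = \left(\left(-48 - 5\right) \left(-4\right)\right)^{2} = \left(\left(-53\right) \left(-4\right)\right)^{2} = 212^{2} = 44944$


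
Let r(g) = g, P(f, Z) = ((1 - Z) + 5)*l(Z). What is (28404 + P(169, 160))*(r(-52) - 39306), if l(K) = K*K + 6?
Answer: 154083421360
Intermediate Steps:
l(K) = 6 + K² (l(K) = K² + 6 = 6 + K²)
P(f, Z) = (6 + Z²)*(6 - Z) (P(f, Z) = ((1 - Z) + 5)*(6 + Z²) = (6 - Z)*(6 + Z²) = (6 + Z²)*(6 - Z))
(28404 + P(169, 160))*(r(-52) - 39306) = (28404 - (-6 + 160)*(6 + 160²))*(-52 - 39306) = (28404 - 1*154*(6 + 25600))*(-39358) = (28404 - 1*154*25606)*(-39358) = (28404 - 3943324)*(-39358) = -3914920*(-39358) = 154083421360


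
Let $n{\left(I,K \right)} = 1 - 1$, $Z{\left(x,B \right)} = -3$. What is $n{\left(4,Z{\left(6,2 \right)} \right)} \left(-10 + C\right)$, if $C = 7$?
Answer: $0$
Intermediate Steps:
$n{\left(I,K \right)} = 0$ ($n{\left(I,K \right)} = 1 - 1 = 0$)
$n{\left(4,Z{\left(6,2 \right)} \right)} \left(-10 + C\right) = 0 \left(-10 + 7\right) = 0 \left(-3\right) = 0$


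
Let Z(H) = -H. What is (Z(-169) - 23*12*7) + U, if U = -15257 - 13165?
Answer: -30185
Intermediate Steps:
U = -28422
(Z(-169) - 23*12*7) + U = (-1*(-169) - 23*12*7) - 28422 = (169 - 276*7) - 28422 = (169 - 1932) - 28422 = -1763 - 28422 = -30185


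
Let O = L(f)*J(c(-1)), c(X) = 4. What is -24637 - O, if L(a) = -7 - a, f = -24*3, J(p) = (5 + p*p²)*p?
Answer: -42577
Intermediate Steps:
J(p) = p*(5 + p³) (J(p) = (5 + p³)*p = p*(5 + p³))
f = -72
O = 17940 (O = (-7 - 1*(-72))*(4*(5 + 4³)) = (-7 + 72)*(4*(5 + 64)) = 65*(4*69) = 65*276 = 17940)
-24637 - O = -24637 - 1*17940 = -24637 - 17940 = -42577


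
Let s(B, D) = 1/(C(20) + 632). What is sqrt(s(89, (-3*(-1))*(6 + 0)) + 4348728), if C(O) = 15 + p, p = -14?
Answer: 5*sqrt(69699498969)/633 ≈ 2085.4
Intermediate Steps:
C(O) = 1 (C(O) = 15 - 14 = 1)
s(B, D) = 1/633 (s(B, D) = 1/(1 + 632) = 1/633)
sqrt(s(89, (-3*(-1))*(6 + 0)) + 4348728) = sqrt(1/633 + 4348728) = sqrt(2752744825/633) = 5*sqrt(69699498969)/633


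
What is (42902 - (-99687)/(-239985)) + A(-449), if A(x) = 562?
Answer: 3476869451/79995 ≈ 43464.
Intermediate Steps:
(42902 - (-99687)/(-239985)) + A(-449) = (42902 - (-99687)/(-239985)) + 562 = (42902 - (-99687)*(-1)/239985) + 562 = (42902 - 1*33229/79995) + 562 = (42902 - 33229/79995) + 562 = 3431912261/79995 + 562 = 3476869451/79995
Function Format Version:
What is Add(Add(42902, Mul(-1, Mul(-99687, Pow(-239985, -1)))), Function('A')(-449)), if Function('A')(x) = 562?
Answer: Rational(3476869451, 79995) ≈ 43464.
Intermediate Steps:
Add(Add(42902, Mul(-1, Mul(-99687, Pow(-239985, -1)))), Function('A')(-449)) = Add(Add(42902, Mul(-1, Mul(-99687, Pow(-239985, -1)))), 562) = Add(Add(42902, Mul(-1, Mul(-99687, Rational(-1, 239985)))), 562) = Add(Add(42902, Mul(-1, Rational(33229, 79995))), 562) = Add(Add(42902, Rational(-33229, 79995)), 562) = Add(Rational(3431912261, 79995), 562) = Rational(3476869451, 79995)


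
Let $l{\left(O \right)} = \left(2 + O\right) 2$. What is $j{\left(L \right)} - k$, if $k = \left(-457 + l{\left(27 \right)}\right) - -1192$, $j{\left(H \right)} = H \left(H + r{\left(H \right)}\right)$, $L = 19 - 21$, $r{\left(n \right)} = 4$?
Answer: $-797$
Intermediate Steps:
$l{\left(O \right)} = 4 + 2 O$
$L = -2$ ($L = 19 - 21 = -2$)
$j{\left(H \right)} = H \left(4 + H\right)$ ($j{\left(H \right)} = H \left(H + 4\right) = H \left(4 + H\right)$)
$k = 793$ ($k = \left(-457 + \left(4 + 2 \cdot 27\right)\right) - -1192 = \left(-457 + \left(4 + 54\right)\right) + 1192 = \left(-457 + 58\right) + 1192 = -399 + 1192 = 793$)
$j{\left(L \right)} - k = - 2 \left(4 - 2\right) - 793 = \left(-2\right) 2 - 793 = -4 - 793 = -797$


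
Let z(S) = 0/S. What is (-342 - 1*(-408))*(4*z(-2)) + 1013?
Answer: 1013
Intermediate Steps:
z(S) = 0
(-342 - 1*(-408))*(4*z(-2)) + 1013 = (-342 - 1*(-408))*(4*0) + 1013 = (-342 + 408)*0 + 1013 = 66*0 + 1013 = 0 + 1013 = 1013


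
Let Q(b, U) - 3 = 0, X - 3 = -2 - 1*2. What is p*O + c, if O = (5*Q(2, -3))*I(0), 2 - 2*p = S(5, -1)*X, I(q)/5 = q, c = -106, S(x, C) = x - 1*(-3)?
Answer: -106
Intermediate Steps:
X = -1 (X = 3 + (-2 - 1*2) = 3 + (-2 - 2) = 3 - 4 = -1)
S(x, C) = 3 + x (S(x, C) = x + 3 = 3 + x)
Q(b, U) = 3 (Q(b, U) = 3 + 0 = 3)
I(q) = 5*q
p = 5 (p = 1 - (3 + 5)*(-1)/2 = 1 - 4*(-1) = 1 - ½*(-8) = 1 + 4 = 5)
O = 0 (O = (5*3)*(5*0) = 15*0 = 0)
p*O + c = 5*0 - 106 = 0 - 106 = -106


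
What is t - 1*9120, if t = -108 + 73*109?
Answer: -1271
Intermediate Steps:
t = 7849 (t = -108 + 7957 = 7849)
t - 1*9120 = 7849 - 1*9120 = 7849 - 9120 = -1271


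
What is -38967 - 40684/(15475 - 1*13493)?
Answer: -38636639/991 ≈ -38988.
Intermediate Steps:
-38967 - 40684/(15475 - 1*13493) = -38967 - 40684/(15475 - 13493) = -38967 - 40684/1982 = -38967 - 40684*1/1982 = -38967 - 20342/991 = -38636639/991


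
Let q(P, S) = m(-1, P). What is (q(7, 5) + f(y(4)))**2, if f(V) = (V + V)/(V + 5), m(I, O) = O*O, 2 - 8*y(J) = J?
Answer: 863041/361 ≈ 2390.7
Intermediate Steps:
y(J) = 1/4 - J/8
m(I, O) = O**2
q(P, S) = P**2
f(V) = 2*V/(5 + V) (f(V) = (2*V)/(5 + V) = 2*V/(5 + V))
(q(7, 5) + f(y(4)))**2 = (7**2 + 2*(1/4 - 1/8*4)/(5 + (1/4 - 1/8*4)))**2 = (49 + 2*(1/4 - 1/2)/(5 + (1/4 - 1/2)))**2 = (49 + 2*(-1/4)/(5 - 1/4))**2 = (49 + 2*(-1/4)/(19/4))**2 = (49 + 2*(-1/4)*(4/19))**2 = (49 - 2/19)**2 = (929/19)**2 = 863041/361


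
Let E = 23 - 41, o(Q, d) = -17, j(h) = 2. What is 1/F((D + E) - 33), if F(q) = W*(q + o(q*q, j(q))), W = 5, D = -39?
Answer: -1/535 ≈ -0.0018692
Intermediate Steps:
E = -18
F(q) = -85 + 5*q (F(q) = 5*(q - 17) = 5*(-17 + q) = -85 + 5*q)
1/F((D + E) - 33) = 1/(-85 + 5*((-39 - 18) - 33)) = 1/(-85 + 5*(-57 - 33)) = 1/(-85 + 5*(-90)) = 1/(-85 - 450) = 1/(-535) = -1/535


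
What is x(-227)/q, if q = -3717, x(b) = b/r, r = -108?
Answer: -227/401436 ≈ -0.00056547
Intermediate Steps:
x(b) = -b/108 (x(b) = b/(-108) = b*(-1/108) = -b/108)
x(-227)/q = -1/108*(-227)/(-3717) = (227/108)*(-1/3717) = -227/401436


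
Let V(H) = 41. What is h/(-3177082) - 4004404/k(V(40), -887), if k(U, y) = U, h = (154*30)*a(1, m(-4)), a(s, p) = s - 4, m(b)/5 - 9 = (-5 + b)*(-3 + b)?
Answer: -6361159650434/65130181 ≈ -97668.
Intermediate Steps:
m(b) = 45 + 5*(-5 + b)*(-3 + b) (m(b) = 45 + 5*((-5 + b)*(-3 + b)) = 45 + 5*(-5 + b)*(-3 + b))
a(s, p) = -4 + s
h = -13860 (h = (154*30)*(-4 + 1) = 4620*(-3) = -13860)
h/(-3177082) - 4004404/k(V(40), -887) = -13860/(-3177082) - 4004404/41 = -13860*(-1/3177082) - 4004404*1/41 = 6930/1588541 - 4004404/41 = -6361159650434/65130181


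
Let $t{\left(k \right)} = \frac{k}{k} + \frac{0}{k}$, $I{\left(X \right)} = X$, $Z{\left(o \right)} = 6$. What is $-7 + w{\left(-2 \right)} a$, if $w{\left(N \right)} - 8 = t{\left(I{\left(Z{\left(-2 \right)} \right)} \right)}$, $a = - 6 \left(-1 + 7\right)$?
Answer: $-331$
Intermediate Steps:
$a = -36$ ($a = \left(-6\right) 6 = -36$)
$t{\left(k \right)} = 1$ ($t{\left(k \right)} = 1 + 0 = 1$)
$w{\left(N \right)} = 9$ ($w{\left(N \right)} = 8 + 1 = 9$)
$-7 + w{\left(-2 \right)} a = -7 + 9 \left(-36\right) = -7 - 324 = -331$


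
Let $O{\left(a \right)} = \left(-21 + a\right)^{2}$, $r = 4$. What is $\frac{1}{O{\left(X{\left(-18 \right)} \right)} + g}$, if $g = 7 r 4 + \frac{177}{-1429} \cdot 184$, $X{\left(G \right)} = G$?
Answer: $\frac{1429}{2300989} \approx 0.00062104$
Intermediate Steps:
$g = \frac{127480}{1429}$ ($g = 7 \cdot 4 \cdot 4 + \frac{177}{-1429} \cdot 184 = 28 \cdot 4 + 177 \left(- \frac{1}{1429}\right) 184 = 112 - \frac{32568}{1429} = \frac{127480}{1429} \approx 89.209$)
$\frac{1}{O{\left(X{\left(-18 \right)} \right)} + g} = \frac{1}{\left(-21 - 18\right)^{2} + \frac{127480}{1429}} = \frac{1}{\left(-39\right)^{2} + \frac{127480}{1429}} = \frac{1}{1521 + \frac{127480}{1429}} = \frac{1}{\frac{2300989}{1429}} = \frac{1429}{2300989}$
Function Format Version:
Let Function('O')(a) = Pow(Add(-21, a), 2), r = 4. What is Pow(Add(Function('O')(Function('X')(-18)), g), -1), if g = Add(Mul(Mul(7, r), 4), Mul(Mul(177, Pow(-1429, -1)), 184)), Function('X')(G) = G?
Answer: Rational(1429, 2300989) ≈ 0.00062104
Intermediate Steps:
g = Rational(127480, 1429) (g = Add(Mul(Mul(7, 4), 4), Mul(Mul(177, Pow(-1429, -1)), 184)) = Add(Mul(28, 4), Mul(Mul(177, Rational(-1, 1429)), 184)) = Add(112, Mul(Rational(-177, 1429), 184)) = Add(112, Rational(-32568, 1429)) = Rational(127480, 1429) ≈ 89.209)
Pow(Add(Function('O')(Function('X')(-18)), g), -1) = Pow(Add(Pow(Add(-21, -18), 2), Rational(127480, 1429)), -1) = Pow(Add(Pow(-39, 2), Rational(127480, 1429)), -1) = Pow(Add(1521, Rational(127480, 1429)), -1) = Pow(Rational(2300989, 1429), -1) = Rational(1429, 2300989)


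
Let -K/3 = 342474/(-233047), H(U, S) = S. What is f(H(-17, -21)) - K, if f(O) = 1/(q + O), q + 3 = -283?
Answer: -315651601/71545429 ≈ -4.4119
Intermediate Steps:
q = -286 (q = -3 - 283 = -286)
K = 1027422/233047 (K = -1027422/(-233047) = -1027422*(-1)/233047 = -3*(-342474/233047) = 1027422/233047 ≈ 4.4086)
f(O) = 1/(-286 + O)
f(H(-17, -21)) - K = 1/(-286 - 21) - 1*1027422/233047 = 1/(-307) - 1027422/233047 = -1/307 - 1027422/233047 = -315651601/71545429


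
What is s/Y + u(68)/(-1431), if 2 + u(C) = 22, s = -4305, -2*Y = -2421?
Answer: -1374370/384939 ≈ -3.5704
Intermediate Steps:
Y = 2421/2 (Y = -1/2*(-2421) = 2421/2 ≈ 1210.5)
u(C) = 20 (u(C) = -2 + 22 = 20)
s/Y + u(68)/(-1431) = -4305/2421/2 + 20/(-1431) = -4305*2/2421 + 20*(-1/1431) = -2870/807 - 20/1431 = -1374370/384939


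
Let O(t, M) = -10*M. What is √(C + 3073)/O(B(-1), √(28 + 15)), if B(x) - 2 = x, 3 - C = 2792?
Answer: -√3053/215 ≈ -0.25700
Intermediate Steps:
C = -2789 (C = 3 - 1*2792 = 3 - 2792 = -2789)
B(x) = 2 + x
√(C + 3073)/O(B(-1), √(28 + 15)) = √(-2789 + 3073)/((-10*√(28 + 15))) = √284/((-10*√43)) = (2*√71)*(-√43/430) = -√3053/215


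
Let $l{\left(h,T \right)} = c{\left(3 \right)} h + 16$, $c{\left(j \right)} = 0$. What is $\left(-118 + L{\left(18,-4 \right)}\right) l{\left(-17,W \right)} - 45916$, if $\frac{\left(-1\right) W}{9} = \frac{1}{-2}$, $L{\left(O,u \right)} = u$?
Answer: $-47868$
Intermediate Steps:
$W = \frac{9}{2}$ ($W = - \frac{9}{-2} = \left(-9\right) \left(- \frac{1}{2}\right) = \frac{9}{2} \approx 4.5$)
$l{\left(h,T \right)} = 16$ ($l{\left(h,T \right)} = 0 h + 16 = 0 + 16 = 16$)
$\left(-118 + L{\left(18,-4 \right)}\right) l{\left(-17,W \right)} - 45916 = \left(-118 - 4\right) 16 - 45916 = \left(-122\right) 16 - 45916 = -1952 - 45916 = -47868$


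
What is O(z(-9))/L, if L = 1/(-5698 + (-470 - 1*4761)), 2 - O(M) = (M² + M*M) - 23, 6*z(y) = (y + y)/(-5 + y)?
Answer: -26677689/98 ≈ -2.7222e+5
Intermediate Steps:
z(y) = y/(3*(-5 + y)) (z(y) = ((y + y)/(-5 + y))/6 = ((2*y)/(-5 + y))/6 = (2*y/(-5 + y))/6 = y/(3*(-5 + y)))
O(M) = 25 - 2*M² (O(M) = 2 - ((M² + M*M) - 23) = 2 - ((M² + M²) - 23) = 2 - (2*M² - 23) = 2 - (-23 + 2*M²) = 2 + (23 - 2*M²) = 25 - 2*M²)
L = -1/10929 (L = 1/(-5698 + (-470 - 4761)) = 1/(-5698 - 5231) = 1/(-10929) = -1/10929 ≈ -9.1500e-5)
O(z(-9))/L = (25 - 2*9/(-5 - 9)²)/(-1/10929) = (25 - 2*((⅓)*(-9)/(-14))²)*(-10929) = (25 - 2*((⅓)*(-9)*(-1/14))²)*(-10929) = (25 - 2*(3/14)²)*(-10929) = (25 - 2*9/196)*(-10929) = (25 - 9/98)*(-10929) = (2441/98)*(-10929) = -26677689/98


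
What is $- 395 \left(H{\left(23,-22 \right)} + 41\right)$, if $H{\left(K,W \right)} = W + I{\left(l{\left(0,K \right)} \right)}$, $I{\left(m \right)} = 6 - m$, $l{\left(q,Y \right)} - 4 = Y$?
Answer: $790$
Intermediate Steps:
$l{\left(q,Y \right)} = 4 + Y$
$H{\left(K,W \right)} = 2 + W - K$ ($H{\left(K,W \right)} = W - \left(-2 + K\right) = 2 + W - K$)
$- 395 \left(H{\left(23,-22 \right)} + 41\right) = - 395 \left(\left(2 - 22 - 23\right) + 41\right) = - 395 \left(-43 + 41\right) = \left(-395\right) \left(-2\right) = 790$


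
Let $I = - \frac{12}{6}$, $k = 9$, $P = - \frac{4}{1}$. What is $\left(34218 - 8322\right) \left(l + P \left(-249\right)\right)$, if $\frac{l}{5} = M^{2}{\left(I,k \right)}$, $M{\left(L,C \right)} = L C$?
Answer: $67743936$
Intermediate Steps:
$P = -4$ ($P = \left(-4\right) 1 = -4$)
$I = -2$ ($I = \left(-12\right) \frac{1}{6} = -2$)
$M{\left(L,C \right)} = C L$
$l = 1620$ ($l = 5 \left(9 \left(-2\right)\right)^{2} = 5 \left(-18\right)^{2} = 5 \cdot 324 = 1620$)
$\left(34218 - 8322\right) \left(l + P \left(-249\right)\right) = \left(34218 - 8322\right) \left(1620 - -996\right) = 25896 \left(1620 + 996\right) = 25896 \cdot 2616 = 67743936$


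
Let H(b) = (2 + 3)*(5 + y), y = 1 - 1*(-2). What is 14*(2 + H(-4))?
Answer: 588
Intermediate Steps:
y = 3 (y = 1 + 2 = 3)
H(b) = 40 (H(b) = (2 + 3)*(5 + 3) = 5*8 = 40)
14*(2 + H(-4)) = 14*(2 + 40) = 14*42 = 588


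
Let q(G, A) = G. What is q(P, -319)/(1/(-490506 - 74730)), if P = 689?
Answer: -389447604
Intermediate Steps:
q(P, -319)/(1/(-490506 - 74730)) = 689/(1/(-490506 - 74730)) = 689/(1/(-565236)) = 689/(-1/565236) = 689*(-565236) = -389447604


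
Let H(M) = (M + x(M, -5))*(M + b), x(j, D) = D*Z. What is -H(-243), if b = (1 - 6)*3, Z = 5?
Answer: -69144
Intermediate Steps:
x(j, D) = 5*D (x(j, D) = D*5 = 5*D)
b = -15 (b = -5*3 = -15)
H(M) = (-25 + M)*(-15 + M) (H(M) = (M + 5*(-5))*(M - 15) = (M - 25)*(-15 + M) = (-25 + M)*(-15 + M))
-H(-243) = -(375 + (-243)² - 40*(-243)) = -(375 + 59049 + 9720) = -1*69144 = -69144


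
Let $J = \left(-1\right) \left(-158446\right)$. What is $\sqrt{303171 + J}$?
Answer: $\sqrt{461617} \approx 679.42$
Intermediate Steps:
$J = 158446$
$\sqrt{303171 + J} = \sqrt{303171 + 158446} = \sqrt{461617}$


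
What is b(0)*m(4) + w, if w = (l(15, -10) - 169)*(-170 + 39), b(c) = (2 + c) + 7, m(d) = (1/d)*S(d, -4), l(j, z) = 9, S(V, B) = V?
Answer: 20969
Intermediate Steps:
m(d) = 1 (m(d) = (1/d)*d = d/d = 1)
b(c) = 9 + c
w = 20960 (w = (9 - 169)*(-170 + 39) = -160*(-131) = 20960)
b(0)*m(4) + w = (9 + 0)*1 + 20960 = 9*1 + 20960 = 9 + 20960 = 20969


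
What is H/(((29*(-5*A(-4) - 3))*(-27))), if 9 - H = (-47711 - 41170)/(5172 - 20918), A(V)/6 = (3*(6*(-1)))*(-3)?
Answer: 17611/6670052838 ≈ 2.6403e-6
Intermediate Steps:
A(V) = 324 (A(V) = 6*((3*(6*(-1)))*(-3)) = 6*((3*(-6))*(-3)) = 6*(-18*(-3)) = 6*54 = 324)
H = 52833/15746 (H = 9 - (-47711 - 41170)/(5172 - 20918) = 9 - (-88881)/(-15746) = 9 - (-88881)*(-1)/15746 = 9 - 1*88881/15746 = 9 - 88881/15746 = 52833/15746 ≈ 3.3553)
H/(((29*(-5*A(-4) - 3))*(-27))) = 52833/(15746*(((29*(-5*324 - 3))*(-27)))) = 52833/(15746*(((29*(-1620 - 3))*(-27)))) = 52833/(15746*(((29*(-1623))*(-27)))) = 52833/(15746*((-47067*(-27)))) = (52833/15746)/1270809 = (52833/15746)*(1/1270809) = 17611/6670052838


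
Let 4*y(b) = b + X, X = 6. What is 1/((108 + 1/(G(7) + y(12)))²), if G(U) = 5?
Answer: 361/4218916 ≈ 8.5567e-5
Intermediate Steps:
y(b) = 3/2 + b/4 (y(b) = (b + 6)/4 = (6 + b)/4 = 3/2 + b/4)
1/((108 + 1/(G(7) + y(12)))²) = 1/((108 + 1/(5 + (3/2 + (¼)*12)))²) = 1/((108 + 1/(5 + (3/2 + 3)))²) = 1/((108 + 1/(5 + 9/2))²) = 1/((108 + 1/(19/2))²) = 1/((108 + 2/19)²) = 1/((2054/19)²) = 1/(4218916/361) = 361/4218916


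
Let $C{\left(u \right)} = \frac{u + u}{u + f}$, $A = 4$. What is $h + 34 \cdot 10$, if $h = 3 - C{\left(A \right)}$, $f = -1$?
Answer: $\frac{1021}{3} \approx 340.33$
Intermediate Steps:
$C{\left(u \right)} = \frac{2 u}{-1 + u}$ ($C{\left(u \right)} = \frac{u + u}{u - 1} = \frac{2 u}{-1 + u}$)
$h = \frac{1}{3}$ ($h = 3 - 2 \cdot 4 \frac{1}{-1 + 4} = 3 - 2 \cdot 4 \cdot \frac{1}{3} = 3 - \frac{8}{3} = \frac{1}{3} \approx 0.33333$)
$h + 34 \cdot 10 = \frac{1}{3} + 34 \cdot 10 = \frac{1}{3} + 340 = \frac{1021}{3}$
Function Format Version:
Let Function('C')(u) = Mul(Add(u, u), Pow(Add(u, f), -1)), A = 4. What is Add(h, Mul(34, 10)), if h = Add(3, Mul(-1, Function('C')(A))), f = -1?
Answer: Rational(1021, 3) ≈ 340.33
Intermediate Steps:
Function('C')(u) = Mul(2, u, Pow(Add(-1, u), -1)) (Function('C')(u) = Mul(Add(u, u), Pow(Add(u, -1), -1)) = Mul(Mul(2, u), Pow(Add(-1, u), -1)) = Mul(2, u, Pow(Add(-1, u), -1)))
h = Rational(1, 3) (h = Add(3, Mul(-1, Mul(2, 4, Pow(Add(-1, 4), -1)))) = Add(3, Mul(-1, Mul(2, 4, Pow(3, -1)))) = Add(3, Mul(-1, Mul(2, 4, Rational(1, 3)))) = Add(3, Mul(-1, Rational(8, 3))) = Add(3, Rational(-8, 3)) = Rational(1, 3) ≈ 0.33333)
Add(h, Mul(34, 10)) = Add(Rational(1, 3), Mul(34, 10)) = Add(Rational(1, 3), 340) = Rational(1021, 3)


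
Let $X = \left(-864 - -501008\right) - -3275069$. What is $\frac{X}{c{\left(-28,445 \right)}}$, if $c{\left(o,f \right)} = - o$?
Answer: $\frac{3775213}{28} \approx 1.3483 \cdot 10^{5}$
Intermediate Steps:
$X = 3775213$ ($X = \left(-864 + 501008\right) + 3275069 = 500144 + 3275069 = 3775213$)
$\frac{X}{c{\left(-28,445 \right)}} = \frac{3775213}{\left(-1\right) \left(-28\right)} = \frac{3775213}{28}$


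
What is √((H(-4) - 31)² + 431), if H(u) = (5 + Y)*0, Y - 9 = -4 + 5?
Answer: 4*√87 ≈ 37.310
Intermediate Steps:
Y = 10 (Y = 9 + (-4 + 5) = 9 + 1 = 10)
H(u) = 0 (H(u) = (5 + 10)*0 = 15*0 = 0)
√((H(-4) - 31)² + 431) = √((0 - 31)² + 431) = √((-31)² + 431) = √(961 + 431) = √1392 = 4*√87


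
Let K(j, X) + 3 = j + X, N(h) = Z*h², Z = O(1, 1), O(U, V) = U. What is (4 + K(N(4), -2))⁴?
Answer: 50625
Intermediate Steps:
Z = 1
N(h) = h² (N(h) = 1*h² = h²)
K(j, X) = -3 + X + j (K(j, X) = -3 + (j + X) = -3 + (X + j) = -3 + X + j)
(4 + K(N(4), -2))⁴ = (4 + (-3 - 2 + 4²))⁴ = (4 + (-3 - 2 + 16))⁴ = (4 + 11)⁴ = 15⁴ = 50625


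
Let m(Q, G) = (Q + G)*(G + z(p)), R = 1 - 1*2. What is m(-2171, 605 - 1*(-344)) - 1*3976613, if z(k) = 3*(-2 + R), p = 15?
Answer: -5125293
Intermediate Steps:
R = -1 (R = 1 - 2 = -1)
z(k) = -9 (z(k) = 3*(-2 - 1) = 3*(-3) = -9)
m(Q, G) = (-9 + G)*(G + Q) (m(Q, G) = (Q + G)*(G - 9) = (G + Q)*(-9 + G) = (-9 + G)*(G + Q))
m(-2171, 605 - 1*(-344)) - 1*3976613 = ((605 - 1*(-344))² - 9*(605 - 1*(-344)) - 9*(-2171) + (605 - 1*(-344))*(-2171)) - 1*3976613 = ((605 + 344)² - 9*(605 + 344) + 19539 + (605 + 344)*(-2171)) - 3976613 = (949² - 9*949 + 19539 + 949*(-2171)) - 3976613 = (900601 - 8541 + 19539 - 2060279) - 3976613 = -1148680 - 3976613 = -5125293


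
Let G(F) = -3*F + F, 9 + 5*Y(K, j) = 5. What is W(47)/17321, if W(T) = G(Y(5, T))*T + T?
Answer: 611/86605 ≈ 0.0070550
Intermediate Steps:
Y(K, j) = -⅘ (Y(K, j) = -9/5 + (⅕)*5 = -9/5 + 1 = -⅘)
G(F) = -2*F
W(T) = 13*T/5 (W(T) = (-2*(-⅘))*T + T = 8*T/5 + T = 13*T/5)
W(47)/17321 = ((13/5)*47)/17321 = (611/5)*(1/17321) = 611/86605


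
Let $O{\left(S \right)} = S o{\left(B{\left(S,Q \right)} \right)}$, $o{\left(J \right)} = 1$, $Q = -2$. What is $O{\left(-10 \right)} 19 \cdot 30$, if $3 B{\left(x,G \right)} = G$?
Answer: $-5700$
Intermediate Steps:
$B{\left(x,G \right)} = \frac{G}{3}$
$O{\left(S \right)} = S$ ($O{\left(S \right)} = S 1 = S$)
$O{\left(-10 \right)} 19 \cdot 30 = \left(-10\right) 19 \cdot 30 = \left(-190\right) 30 = -5700$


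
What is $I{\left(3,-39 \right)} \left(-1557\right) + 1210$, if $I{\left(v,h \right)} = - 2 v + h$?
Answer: $71275$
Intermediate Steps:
$I{\left(v,h \right)} = h - 2 v$
$I{\left(3,-39 \right)} \left(-1557\right) + 1210 = \left(-39 - 6\right) \left(-1557\right) + 1210 = \left(-45\right) \left(-1557\right) + 1210 = 70065 + 1210 = 71275$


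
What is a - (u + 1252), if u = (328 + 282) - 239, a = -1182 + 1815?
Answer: -990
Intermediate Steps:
a = 633
u = 371 (u = 610 - 239 = 371)
a - (u + 1252) = 633 - (371 + 1252) = 633 - 1*1623 = 633 - 1623 = -990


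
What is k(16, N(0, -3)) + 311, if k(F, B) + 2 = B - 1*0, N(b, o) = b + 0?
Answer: 309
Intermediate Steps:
N(b, o) = b
k(F, B) = -2 + B (k(F, B) = -2 + (B - 1*0) = -2 + (B + 0) = -2 + B)
k(16, N(0, -3)) + 311 = (-2 + 0) + 311 = -2 + 311 = 309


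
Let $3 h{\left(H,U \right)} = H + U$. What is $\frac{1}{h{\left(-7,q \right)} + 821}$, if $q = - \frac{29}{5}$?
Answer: $\frac{15}{12251} \approx 0.0012244$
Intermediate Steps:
$q = - \frac{29}{5}$ ($q = \left(-29\right) \frac{1}{5} = - \frac{29}{5} \approx -5.8$)
$h{\left(H,U \right)} = \frac{H}{3} + \frac{U}{3}$ ($h{\left(H,U \right)} = \frac{H + U}{3} = \frac{H}{3} + \frac{U}{3}$)
$\frac{1}{h{\left(-7,q \right)} + 821} = \frac{1}{\left(\frac{1}{3} \left(-7\right) + \frac{1}{3} \left(- \frac{29}{5}\right)\right) + 821} = \frac{1}{\left(- \frac{7}{3} - \frac{29}{15}\right) + 821} = \frac{1}{- \frac{64}{15} + 821} = \frac{1}{\frac{12251}{15}} = \frac{15}{12251}$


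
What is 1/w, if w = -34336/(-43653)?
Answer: 43653/34336 ≈ 1.2713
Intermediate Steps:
w = 34336/43653 (w = -34336*(-1/43653) = 34336/43653 ≈ 0.78657)
1/w = 1/(34336/43653) = 43653/34336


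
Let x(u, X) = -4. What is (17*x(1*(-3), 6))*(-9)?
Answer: 612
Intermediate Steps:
(17*x(1*(-3), 6))*(-9) = (17*(-4))*(-9) = -68*(-9) = 612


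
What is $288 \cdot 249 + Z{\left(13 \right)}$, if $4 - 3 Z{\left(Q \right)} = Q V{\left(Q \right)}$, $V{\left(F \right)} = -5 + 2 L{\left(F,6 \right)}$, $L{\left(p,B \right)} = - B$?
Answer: $71787$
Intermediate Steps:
$V{\left(F \right)} = -17$ ($V{\left(F \right)} = -5 + 2 \left(\left(-1\right) 6\right) = -5 + 2 \left(-6\right) = -5 - 12 = -17$)
$Z{\left(Q \right)} = \frac{4}{3} + \frac{17 Q}{3}$ ($Z{\left(Q \right)} = \frac{4}{3} - \frac{Q \left(-17\right)}{3} = \frac{4}{3} - \frac{\left(-17\right) Q}{3} = \frac{4}{3} + \frac{17 Q}{3}$)
$288 \cdot 249 + Z{\left(13 \right)} = 288 \cdot 249 + \left(\frac{4}{3} + \frac{17}{3} \cdot 13\right) = 71712 + \left(\frac{4}{3} + \frac{221}{3}\right) = 71712 + 75 = 71787$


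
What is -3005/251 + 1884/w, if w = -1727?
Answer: -36067/2761 ≈ -13.063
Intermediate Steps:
-3005/251 + 1884/w = -3005/251 + 1884/(-1727) = -3005*1/251 + 1884*(-1/1727) = -3005/251 - 12/11 = -36067/2761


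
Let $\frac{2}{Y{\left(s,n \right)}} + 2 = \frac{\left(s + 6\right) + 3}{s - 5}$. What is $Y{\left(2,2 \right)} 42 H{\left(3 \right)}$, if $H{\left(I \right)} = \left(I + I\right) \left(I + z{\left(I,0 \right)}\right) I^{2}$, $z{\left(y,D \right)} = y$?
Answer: $- \frac{81648}{17} \approx -4802.8$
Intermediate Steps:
$H{\left(I \right)} = 4 I^{4}$ ($H{\left(I \right)} = \left(I + I\right) \left(I + I\right) I^{2} = 2 I 2 I I^{2} = 4 I^{2} I^{2} = 4 I^{4}$)
$Y{\left(s,n \right)} = \frac{2}{-2 + \frac{9 + s}{-5 + s}}$ ($Y{\left(s,n \right)} = \frac{2}{-2 + \frac{\left(s + 6\right) + 3}{s - 5}} = \frac{2}{-2 + \frac{\left(6 + s\right) + 3}{-5 + s}} = \frac{2}{-2 + \frac{9 + s}{-5 + s}}$)
$Y{\left(2,2 \right)} 42 H{\left(3 \right)} = \frac{2 \left(5 - 2\right)}{-19 + 2} \cdot 42 \cdot 4 \cdot 3^{4} = \frac{2 \left(5 - 2\right)}{-17} \cdot 42 \cdot 4 \cdot 81 = 2 \left(- \frac{1}{17}\right) 3 \cdot 42 \cdot 324 = \left(- \frac{6}{17}\right) 42 \cdot 324 = \left(- \frac{252}{17}\right) 324 = - \frac{81648}{17}$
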